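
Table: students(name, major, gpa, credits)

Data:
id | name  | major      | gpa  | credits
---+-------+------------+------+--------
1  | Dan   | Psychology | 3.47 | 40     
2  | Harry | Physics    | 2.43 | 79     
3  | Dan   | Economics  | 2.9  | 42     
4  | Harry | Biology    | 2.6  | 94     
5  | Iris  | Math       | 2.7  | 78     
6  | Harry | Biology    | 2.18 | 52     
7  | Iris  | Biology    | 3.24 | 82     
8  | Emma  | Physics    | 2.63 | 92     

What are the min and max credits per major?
SELECT major, MIN(credits), MAX(credits)
FROM students
GROUP BY major

Result:
  Biology: min=52, max=94
  Economics: min=42, max=42
  Math: min=78, max=78
  Physics: min=79, max=92
  Psychology: min=40, max=40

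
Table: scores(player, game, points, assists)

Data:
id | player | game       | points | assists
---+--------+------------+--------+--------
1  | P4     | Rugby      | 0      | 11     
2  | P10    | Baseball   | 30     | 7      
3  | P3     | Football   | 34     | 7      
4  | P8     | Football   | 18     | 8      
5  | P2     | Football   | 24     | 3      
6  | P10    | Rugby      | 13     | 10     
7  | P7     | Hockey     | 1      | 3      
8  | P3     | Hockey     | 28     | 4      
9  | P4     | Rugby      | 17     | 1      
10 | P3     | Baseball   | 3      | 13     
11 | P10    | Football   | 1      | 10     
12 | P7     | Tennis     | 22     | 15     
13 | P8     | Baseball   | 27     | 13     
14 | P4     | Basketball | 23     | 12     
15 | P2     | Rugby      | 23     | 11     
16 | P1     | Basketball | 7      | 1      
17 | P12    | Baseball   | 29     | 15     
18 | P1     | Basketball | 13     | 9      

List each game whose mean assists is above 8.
SELECT game, AVG(assists)
FROM scores
GROUP BY game
HAVING AVG(assists) > 8

Result:
  Baseball: avg=12.00
  Rugby: avg=8.25
  Tennis: avg=15.00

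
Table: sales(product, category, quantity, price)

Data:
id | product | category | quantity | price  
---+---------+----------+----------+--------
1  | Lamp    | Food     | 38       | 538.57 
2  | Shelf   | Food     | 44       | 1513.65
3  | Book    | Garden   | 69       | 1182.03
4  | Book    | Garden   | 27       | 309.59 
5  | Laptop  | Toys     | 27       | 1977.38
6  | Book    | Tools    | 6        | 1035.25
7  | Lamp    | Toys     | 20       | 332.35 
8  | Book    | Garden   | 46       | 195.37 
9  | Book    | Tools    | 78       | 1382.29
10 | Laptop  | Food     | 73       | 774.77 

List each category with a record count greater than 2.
SELECT category, COUNT(*) as cnt
FROM sales
GROUP BY category
HAVING COUNT(*) > 2

Result:
  Food: 3
  Garden: 3

Note: HAVING filters groups after aggregation, WHERE filters rows before.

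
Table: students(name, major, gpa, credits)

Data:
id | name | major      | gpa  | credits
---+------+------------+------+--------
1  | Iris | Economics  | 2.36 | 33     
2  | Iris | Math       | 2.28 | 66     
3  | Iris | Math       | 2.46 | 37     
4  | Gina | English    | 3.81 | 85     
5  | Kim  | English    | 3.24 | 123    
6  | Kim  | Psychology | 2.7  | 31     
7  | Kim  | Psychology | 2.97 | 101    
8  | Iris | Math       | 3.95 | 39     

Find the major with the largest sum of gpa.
SELECT major, SUM(gpa) as val
FROM students
GROUP BY major
ORDER BY val DESC
LIMIT 1

Result: Math with sum(gpa) = 8.69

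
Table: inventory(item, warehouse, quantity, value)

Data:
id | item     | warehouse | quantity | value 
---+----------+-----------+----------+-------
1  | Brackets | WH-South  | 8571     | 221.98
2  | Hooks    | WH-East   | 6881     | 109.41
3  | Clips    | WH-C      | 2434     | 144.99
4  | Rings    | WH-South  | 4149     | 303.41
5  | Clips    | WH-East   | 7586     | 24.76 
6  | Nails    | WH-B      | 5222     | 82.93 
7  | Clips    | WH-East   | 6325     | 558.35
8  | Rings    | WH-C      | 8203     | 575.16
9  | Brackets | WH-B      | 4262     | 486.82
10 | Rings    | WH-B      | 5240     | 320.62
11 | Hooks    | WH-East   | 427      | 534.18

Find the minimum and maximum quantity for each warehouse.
SELECT warehouse, MIN(quantity), MAX(quantity)
FROM inventory
GROUP BY warehouse

Result:
  WH-B: min=4262, max=5240
  WH-C: min=2434, max=8203
  WH-East: min=427, max=7586
  WH-South: min=4149, max=8571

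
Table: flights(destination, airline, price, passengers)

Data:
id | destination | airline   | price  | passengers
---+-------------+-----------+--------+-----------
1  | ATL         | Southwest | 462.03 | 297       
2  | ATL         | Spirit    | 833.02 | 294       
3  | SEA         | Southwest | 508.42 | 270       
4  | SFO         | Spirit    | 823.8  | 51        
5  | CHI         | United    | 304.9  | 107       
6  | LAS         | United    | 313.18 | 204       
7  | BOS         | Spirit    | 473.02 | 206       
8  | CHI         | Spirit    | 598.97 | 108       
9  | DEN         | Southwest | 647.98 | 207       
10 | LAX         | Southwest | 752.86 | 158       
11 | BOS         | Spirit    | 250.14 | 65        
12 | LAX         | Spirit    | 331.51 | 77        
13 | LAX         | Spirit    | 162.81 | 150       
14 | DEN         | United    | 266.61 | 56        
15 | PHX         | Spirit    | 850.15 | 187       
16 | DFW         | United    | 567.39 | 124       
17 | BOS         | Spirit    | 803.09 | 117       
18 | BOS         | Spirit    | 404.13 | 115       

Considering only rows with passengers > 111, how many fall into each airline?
SELECT airline, COUNT(*)
FROM flights
WHERE passengers > 111
GROUP BY airline

Note: WHERE filters rows before grouping.

Result:
  Southwest: 4
  Spirit: 6
  United: 2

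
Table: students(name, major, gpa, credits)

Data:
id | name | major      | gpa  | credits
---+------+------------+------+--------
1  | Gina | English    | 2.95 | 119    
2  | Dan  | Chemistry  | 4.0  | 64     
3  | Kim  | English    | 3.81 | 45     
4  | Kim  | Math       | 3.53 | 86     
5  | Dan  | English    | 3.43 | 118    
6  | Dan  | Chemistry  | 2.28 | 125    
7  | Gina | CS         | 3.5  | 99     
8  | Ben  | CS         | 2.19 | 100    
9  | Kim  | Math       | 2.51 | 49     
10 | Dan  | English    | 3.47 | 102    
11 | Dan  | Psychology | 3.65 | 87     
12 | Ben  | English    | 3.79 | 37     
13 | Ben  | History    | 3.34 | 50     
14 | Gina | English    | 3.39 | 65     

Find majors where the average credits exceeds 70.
SELECT major, AVG(credits)
FROM students
GROUP BY major
HAVING AVG(credits) > 70

Result:
  CS: avg=99.50
  Chemistry: avg=94.50
  English: avg=81.00
  Psychology: avg=87.00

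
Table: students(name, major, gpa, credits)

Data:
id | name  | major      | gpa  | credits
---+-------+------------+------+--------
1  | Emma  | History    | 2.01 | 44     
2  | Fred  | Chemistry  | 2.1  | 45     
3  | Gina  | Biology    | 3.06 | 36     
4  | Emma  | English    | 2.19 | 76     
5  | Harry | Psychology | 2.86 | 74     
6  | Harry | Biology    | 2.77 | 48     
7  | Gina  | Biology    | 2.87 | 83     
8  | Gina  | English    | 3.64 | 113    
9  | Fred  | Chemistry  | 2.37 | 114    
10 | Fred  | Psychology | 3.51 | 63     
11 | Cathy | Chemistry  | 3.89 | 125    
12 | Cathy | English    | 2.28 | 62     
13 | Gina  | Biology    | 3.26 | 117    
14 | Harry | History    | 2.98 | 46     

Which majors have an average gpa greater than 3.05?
SELECT major, AVG(gpa)
FROM students
GROUP BY major
HAVING AVG(gpa) > 3.05

Result:
  Psychology: avg=3.19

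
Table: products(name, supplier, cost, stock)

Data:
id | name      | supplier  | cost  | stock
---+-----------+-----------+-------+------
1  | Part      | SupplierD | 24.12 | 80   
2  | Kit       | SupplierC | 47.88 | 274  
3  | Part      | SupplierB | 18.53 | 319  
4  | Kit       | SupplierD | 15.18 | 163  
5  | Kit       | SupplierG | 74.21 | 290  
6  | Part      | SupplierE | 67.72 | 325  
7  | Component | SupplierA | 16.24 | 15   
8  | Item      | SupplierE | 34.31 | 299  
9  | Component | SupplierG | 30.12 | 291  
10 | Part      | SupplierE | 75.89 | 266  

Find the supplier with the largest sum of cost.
SELECT supplier, SUM(cost) as val
FROM products
GROUP BY supplier
ORDER BY val DESC
LIMIT 1

Result: SupplierE with sum(cost) = 177.92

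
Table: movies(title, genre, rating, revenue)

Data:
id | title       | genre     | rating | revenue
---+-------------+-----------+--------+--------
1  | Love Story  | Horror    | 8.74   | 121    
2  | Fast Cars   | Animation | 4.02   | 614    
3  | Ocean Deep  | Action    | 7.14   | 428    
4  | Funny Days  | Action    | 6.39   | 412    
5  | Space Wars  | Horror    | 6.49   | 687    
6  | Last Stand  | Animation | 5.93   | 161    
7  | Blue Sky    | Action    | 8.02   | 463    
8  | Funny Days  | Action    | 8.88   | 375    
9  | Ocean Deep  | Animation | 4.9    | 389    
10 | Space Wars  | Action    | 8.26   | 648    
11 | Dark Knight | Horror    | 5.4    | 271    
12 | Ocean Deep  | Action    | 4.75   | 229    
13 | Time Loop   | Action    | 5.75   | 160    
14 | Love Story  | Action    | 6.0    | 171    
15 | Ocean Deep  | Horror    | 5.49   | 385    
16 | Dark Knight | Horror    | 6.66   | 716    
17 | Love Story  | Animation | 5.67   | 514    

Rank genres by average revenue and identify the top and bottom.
SELECT genre, AVG(revenue)
FROM movies
GROUP BY genre
ORDER BY AVG(revenue)

All groups:
  Action: 360.75
  Animation: 419.50
  Horror: 436.00

Highest: Horror (436.00)
Lowest: Action (360.75)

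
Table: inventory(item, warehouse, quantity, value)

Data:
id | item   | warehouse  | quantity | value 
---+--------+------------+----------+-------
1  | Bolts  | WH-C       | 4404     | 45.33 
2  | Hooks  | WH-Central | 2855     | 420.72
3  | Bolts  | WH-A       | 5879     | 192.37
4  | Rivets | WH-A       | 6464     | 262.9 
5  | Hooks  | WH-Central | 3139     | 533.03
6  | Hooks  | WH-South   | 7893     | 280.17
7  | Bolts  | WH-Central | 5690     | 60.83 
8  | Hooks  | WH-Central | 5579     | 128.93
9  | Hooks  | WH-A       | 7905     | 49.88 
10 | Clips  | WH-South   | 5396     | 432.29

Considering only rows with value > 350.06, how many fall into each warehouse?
SELECT warehouse, COUNT(*)
FROM inventory
WHERE value > 350.06
GROUP BY warehouse

Note: WHERE filters rows before grouping.

Result:
  WH-Central: 2
  WH-South: 1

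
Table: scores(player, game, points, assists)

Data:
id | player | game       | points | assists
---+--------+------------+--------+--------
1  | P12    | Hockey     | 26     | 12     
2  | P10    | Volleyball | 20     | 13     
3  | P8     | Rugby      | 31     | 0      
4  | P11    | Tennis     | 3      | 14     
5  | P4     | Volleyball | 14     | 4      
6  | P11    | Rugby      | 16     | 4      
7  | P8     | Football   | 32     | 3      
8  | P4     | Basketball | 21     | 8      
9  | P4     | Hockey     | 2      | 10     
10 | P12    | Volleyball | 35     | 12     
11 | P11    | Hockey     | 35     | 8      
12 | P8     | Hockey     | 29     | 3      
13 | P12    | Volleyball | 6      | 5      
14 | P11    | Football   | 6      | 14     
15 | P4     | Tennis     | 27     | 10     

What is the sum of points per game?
SELECT game, SUM(points) as result
FROM scores
GROUP BY game

Result:
  Basketball: 21
  Football: 38
  Hockey: 92
  Rugby: 47
  Tennis: 30
  Volleyball: 75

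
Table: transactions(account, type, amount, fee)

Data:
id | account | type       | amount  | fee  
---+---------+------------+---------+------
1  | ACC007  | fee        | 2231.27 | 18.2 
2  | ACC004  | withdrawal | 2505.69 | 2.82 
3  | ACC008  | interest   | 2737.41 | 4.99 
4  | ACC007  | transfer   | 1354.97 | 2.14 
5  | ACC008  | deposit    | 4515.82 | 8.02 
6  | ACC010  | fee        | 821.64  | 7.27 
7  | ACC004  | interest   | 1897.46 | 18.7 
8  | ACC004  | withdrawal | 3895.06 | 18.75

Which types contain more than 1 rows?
SELECT type, COUNT(*) as cnt
FROM transactions
GROUP BY type
HAVING COUNT(*) > 1

Result:
  fee: 2
  interest: 2
  withdrawal: 2

Note: HAVING filters groups after aggregation, WHERE filters rows before.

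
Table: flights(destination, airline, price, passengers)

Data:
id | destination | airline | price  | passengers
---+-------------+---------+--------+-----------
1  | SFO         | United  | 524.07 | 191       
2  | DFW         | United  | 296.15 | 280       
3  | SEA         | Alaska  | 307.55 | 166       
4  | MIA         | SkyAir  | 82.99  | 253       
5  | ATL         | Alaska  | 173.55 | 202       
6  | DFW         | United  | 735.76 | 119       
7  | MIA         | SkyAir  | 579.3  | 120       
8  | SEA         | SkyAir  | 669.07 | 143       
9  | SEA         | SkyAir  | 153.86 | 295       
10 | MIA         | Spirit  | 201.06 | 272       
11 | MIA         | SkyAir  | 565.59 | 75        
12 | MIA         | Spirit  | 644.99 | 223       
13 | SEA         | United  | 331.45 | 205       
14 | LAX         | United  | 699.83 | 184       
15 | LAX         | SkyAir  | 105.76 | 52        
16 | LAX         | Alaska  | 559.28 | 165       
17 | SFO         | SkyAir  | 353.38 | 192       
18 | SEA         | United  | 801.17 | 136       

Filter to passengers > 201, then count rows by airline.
SELECT airline, COUNT(*)
FROM flights
WHERE passengers > 201
GROUP BY airline

Note: WHERE filters rows before grouping.

Result:
  Alaska: 1
  SkyAir: 2
  Spirit: 2
  United: 2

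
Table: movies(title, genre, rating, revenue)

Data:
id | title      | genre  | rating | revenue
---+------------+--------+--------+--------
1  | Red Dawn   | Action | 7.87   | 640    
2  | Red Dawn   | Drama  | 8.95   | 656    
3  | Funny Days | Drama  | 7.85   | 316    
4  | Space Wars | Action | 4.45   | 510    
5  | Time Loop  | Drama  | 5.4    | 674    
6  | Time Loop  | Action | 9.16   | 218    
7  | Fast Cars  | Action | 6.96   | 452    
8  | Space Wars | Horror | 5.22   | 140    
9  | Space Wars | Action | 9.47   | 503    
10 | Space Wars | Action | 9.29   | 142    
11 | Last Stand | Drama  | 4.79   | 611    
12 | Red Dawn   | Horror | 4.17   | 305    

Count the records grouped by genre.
SELECT genre, COUNT(*) as count
FROM movies
GROUP BY genre

Result:
  Action: 6
  Drama: 4
  Horror: 2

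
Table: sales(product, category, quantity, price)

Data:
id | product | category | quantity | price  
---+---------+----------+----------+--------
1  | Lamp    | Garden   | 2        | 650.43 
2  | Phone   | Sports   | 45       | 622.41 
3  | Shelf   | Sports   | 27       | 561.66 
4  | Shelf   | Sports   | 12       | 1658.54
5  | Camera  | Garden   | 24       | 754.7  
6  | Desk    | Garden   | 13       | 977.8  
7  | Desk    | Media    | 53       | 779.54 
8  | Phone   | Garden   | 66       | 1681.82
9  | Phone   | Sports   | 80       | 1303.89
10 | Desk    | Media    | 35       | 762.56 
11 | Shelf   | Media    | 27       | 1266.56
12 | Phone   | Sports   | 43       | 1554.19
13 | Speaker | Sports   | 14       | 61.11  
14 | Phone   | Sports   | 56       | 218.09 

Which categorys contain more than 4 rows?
SELECT category, COUNT(*) as cnt
FROM sales
GROUP BY category
HAVING COUNT(*) > 4

Result:
  Sports: 7

Note: HAVING filters groups after aggregation, WHERE filters rows before.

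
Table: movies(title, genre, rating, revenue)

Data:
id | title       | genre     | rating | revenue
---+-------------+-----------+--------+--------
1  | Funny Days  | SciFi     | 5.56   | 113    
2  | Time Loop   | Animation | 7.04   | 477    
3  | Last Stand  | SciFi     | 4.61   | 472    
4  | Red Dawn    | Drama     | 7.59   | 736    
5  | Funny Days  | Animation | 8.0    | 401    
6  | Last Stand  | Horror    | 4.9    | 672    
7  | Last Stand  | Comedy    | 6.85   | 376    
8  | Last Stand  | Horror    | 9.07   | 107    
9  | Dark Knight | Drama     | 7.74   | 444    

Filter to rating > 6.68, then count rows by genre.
SELECT genre, COUNT(*)
FROM movies
WHERE rating > 6.68
GROUP BY genre

Note: WHERE filters rows before grouping.

Result:
  Animation: 2
  Comedy: 1
  Drama: 2
  Horror: 1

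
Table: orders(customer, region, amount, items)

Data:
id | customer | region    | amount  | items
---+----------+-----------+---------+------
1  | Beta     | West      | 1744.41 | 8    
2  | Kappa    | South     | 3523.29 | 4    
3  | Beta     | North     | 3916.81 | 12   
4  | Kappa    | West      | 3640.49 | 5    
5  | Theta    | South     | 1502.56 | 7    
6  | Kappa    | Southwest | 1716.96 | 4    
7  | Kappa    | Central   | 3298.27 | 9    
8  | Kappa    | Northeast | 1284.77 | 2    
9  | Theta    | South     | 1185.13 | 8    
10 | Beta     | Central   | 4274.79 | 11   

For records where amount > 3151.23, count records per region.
SELECT region, COUNT(*)
FROM orders
WHERE amount > 3151.23
GROUP BY region

Note: WHERE filters rows before grouping.

Result:
  Central: 2
  North: 1
  South: 1
  West: 1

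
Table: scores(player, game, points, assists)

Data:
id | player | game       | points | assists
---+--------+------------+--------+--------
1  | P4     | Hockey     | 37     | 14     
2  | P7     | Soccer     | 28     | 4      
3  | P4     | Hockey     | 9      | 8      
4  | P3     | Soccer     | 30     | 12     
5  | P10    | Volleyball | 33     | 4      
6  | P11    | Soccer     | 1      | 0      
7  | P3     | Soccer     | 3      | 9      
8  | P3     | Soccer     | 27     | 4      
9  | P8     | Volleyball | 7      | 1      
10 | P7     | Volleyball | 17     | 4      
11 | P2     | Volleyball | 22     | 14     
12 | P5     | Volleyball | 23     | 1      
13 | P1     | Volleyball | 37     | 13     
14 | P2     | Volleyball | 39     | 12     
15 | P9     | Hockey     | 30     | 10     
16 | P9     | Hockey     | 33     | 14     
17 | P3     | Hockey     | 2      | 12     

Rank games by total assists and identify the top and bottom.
SELECT game, SUM(assists)
FROM scores
GROUP BY game
ORDER BY SUM(assists)

All groups:
  Soccer: 29
  Volleyball: 49
  Hockey: 58

Highest: Hockey (58)
Lowest: Soccer (29)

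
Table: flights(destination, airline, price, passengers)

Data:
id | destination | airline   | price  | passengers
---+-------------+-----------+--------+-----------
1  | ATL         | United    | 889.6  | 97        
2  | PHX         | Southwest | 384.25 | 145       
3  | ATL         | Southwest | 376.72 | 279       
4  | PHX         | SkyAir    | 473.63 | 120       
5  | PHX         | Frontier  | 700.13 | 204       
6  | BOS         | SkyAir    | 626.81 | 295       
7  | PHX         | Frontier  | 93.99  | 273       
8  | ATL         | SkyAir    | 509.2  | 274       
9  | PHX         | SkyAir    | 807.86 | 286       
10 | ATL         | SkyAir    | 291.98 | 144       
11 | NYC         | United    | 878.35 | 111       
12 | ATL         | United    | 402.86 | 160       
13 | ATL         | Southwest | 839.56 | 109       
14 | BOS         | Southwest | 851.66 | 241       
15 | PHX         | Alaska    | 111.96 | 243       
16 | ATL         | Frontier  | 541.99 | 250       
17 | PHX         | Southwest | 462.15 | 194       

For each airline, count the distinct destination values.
SELECT airline, COUNT(DISTINCT destination)
FROM flights
GROUP BY airline

Result:
  Alaska: 1 distinct
  Frontier: 2 distinct
  SkyAir: 3 distinct
  Southwest: 3 distinct
  United: 2 distinct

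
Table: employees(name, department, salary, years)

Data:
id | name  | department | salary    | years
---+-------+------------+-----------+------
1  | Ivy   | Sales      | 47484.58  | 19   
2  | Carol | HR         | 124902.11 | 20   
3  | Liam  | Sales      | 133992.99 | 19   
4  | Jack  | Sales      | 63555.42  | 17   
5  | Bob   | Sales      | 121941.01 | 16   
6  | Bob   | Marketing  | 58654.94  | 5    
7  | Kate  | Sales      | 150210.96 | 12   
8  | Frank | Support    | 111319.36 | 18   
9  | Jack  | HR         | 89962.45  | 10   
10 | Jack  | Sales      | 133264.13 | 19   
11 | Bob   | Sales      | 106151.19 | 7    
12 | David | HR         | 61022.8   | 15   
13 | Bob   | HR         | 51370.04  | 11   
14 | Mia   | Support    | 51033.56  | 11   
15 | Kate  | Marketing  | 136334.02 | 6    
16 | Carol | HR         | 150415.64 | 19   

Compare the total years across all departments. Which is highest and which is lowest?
SELECT department, SUM(years)
FROM employees
GROUP BY department
ORDER BY SUM(years)

All groups:
  Marketing: 11
  Support: 29
  HR: 75
  Sales: 109

Highest: Sales (109)
Lowest: Marketing (11)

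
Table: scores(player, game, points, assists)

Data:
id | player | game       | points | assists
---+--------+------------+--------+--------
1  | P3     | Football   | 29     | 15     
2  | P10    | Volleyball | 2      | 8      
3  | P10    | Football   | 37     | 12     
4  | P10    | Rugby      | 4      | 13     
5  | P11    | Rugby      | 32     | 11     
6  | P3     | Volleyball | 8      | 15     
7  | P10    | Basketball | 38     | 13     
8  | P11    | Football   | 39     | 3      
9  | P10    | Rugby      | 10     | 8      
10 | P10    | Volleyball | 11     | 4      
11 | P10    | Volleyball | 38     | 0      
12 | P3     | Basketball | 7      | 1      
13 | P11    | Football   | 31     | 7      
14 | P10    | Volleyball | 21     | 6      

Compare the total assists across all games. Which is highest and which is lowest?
SELECT game, SUM(assists)
FROM scores
GROUP BY game
ORDER BY SUM(assists)

All groups:
  Basketball: 14
  Rugby: 32
  Volleyball: 33
  Football: 37

Highest: Football (37)
Lowest: Basketball (14)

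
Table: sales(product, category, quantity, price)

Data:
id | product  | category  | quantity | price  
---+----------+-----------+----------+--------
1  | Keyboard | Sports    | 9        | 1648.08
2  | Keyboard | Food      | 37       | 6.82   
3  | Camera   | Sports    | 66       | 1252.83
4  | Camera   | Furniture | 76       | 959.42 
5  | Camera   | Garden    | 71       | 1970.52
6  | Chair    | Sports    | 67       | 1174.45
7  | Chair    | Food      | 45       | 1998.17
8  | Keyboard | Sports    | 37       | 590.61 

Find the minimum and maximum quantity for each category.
SELECT category, MIN(quantity), MAX(quantity)
FROM sales
GROUP BY category

Result:
  Food: min=37, max=45
  Furniture: min=76, max=76
  Garden: min=71, max=71
  Sports: min=9, max=67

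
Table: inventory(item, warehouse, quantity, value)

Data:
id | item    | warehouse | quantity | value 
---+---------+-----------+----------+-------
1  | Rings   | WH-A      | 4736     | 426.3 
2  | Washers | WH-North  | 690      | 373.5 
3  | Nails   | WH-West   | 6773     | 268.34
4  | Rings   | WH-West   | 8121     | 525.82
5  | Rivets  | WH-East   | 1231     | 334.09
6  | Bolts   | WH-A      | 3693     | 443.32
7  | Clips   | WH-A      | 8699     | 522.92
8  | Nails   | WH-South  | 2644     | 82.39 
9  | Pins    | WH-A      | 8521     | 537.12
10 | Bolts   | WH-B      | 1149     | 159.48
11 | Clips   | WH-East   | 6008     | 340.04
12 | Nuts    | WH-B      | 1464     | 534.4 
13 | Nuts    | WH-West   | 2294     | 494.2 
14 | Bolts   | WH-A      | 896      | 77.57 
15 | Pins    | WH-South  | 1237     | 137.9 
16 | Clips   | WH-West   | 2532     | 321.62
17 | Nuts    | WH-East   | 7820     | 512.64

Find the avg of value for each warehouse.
SELECT warehouse, AVG(value) as result
FROM inventory
GROUP BY warehouse

Result:
  WH-A: 401.45
  WH-B: 346.94
  WH-East: 395.59
  WH-North: 373.50
  WH-South: 110.15
  WH-West: 402.50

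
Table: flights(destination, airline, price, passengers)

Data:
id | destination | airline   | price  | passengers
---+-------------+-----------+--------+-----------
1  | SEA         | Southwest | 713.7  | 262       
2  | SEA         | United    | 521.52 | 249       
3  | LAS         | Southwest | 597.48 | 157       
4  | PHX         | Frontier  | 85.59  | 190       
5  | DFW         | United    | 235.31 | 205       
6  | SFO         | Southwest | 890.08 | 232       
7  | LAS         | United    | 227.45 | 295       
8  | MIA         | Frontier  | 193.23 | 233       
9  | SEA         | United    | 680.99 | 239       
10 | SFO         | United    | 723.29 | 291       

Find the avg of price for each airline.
SELECT airline, AVG(price) as result
FROM flights
GROUP BY airline

Result:
  Frontier: 139.41
  Southwest: 733.75
  United: 477.71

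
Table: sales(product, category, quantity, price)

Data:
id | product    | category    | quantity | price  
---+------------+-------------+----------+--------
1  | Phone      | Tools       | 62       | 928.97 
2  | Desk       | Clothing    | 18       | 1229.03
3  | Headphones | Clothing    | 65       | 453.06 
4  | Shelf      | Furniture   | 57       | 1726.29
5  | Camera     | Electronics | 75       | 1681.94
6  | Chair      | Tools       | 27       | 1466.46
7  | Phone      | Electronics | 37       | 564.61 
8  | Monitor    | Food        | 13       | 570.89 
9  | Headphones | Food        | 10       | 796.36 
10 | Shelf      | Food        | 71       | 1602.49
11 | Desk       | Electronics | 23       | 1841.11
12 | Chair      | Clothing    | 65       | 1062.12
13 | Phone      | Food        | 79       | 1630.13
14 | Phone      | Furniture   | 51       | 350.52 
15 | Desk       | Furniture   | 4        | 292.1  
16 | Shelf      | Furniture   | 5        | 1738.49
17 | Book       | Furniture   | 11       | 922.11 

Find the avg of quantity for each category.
SELECT category, AVG(quantity) as result
FROM sales
GROUP BY category

Result:
  Clothing: 49.33
  Electronics: 45.00
  Food: 43.25
  Furniture: 25.60
  Tools: 44.50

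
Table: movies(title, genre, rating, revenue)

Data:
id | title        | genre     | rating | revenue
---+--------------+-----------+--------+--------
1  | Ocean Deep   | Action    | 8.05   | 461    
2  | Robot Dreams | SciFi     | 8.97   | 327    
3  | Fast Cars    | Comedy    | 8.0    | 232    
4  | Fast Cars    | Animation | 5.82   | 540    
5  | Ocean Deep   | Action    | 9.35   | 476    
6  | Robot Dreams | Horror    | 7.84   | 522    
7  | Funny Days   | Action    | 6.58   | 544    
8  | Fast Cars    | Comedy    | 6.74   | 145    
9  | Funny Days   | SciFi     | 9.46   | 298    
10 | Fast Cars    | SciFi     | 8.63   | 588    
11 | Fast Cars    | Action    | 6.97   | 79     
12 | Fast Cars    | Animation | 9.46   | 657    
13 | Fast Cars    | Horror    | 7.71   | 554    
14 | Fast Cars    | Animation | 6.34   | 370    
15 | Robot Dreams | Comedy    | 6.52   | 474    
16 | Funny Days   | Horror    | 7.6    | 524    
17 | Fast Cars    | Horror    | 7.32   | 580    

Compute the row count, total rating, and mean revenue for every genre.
SELECT genre,
       COUNT(*) as cnt,
       SUM(rating) as total_rating,
       AVG(revenue) as avg_revenue
FROM movies
GROUP BY genre

Result:
  Action: 4 records, 30.95 total rating, 390.00 avg revenue
  Animation: 3 records, 21.62 total rating, 522.33 avg revenue
  Comedy: 3 records, 21.26 total rating, 283.67 avg revenue
  Horror: 4 records, 30.47 total rating, 545.00 avg revenue
  SciFi: 3 records, 27.06 total rating, 404.33 avg revenue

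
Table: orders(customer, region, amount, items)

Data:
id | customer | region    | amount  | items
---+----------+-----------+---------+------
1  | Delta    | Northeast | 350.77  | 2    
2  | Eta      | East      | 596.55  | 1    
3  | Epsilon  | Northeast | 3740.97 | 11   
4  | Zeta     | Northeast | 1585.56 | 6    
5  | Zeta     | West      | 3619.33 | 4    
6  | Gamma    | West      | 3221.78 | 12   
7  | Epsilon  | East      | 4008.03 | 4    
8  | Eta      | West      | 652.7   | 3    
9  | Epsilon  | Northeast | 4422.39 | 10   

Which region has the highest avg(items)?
SELECT region, AVG(items) as val
FROM orders
GROUP BY region
ORDER BY val DESC
LIMIT 1

Result: Northeast with avg(items) = 7.25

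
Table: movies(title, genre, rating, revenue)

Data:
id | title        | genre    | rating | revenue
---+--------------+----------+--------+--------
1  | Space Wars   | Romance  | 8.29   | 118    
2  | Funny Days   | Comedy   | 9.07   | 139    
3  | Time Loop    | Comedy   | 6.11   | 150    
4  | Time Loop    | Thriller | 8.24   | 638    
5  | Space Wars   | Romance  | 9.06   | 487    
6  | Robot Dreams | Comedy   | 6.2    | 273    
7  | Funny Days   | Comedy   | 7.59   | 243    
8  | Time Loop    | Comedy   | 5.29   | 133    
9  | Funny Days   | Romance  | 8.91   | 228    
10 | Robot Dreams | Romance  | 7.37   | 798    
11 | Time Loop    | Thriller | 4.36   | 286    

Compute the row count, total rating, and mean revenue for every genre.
SELECT genre,
       COUNT(*) as cnt,
       SUM(rating) as total_rating,
       AVG(revenue) as avg_revenue
FROM movies
GROUP BY genre

Result:
  Comedy: 5 records, 34.26 total rating, 187.60 avg revenue
  Romance: 4 records, 33.63 total rating, 407.75 avg revenue
  Thriller: 2 records, 12.60 total rating, 462.00 avg revenue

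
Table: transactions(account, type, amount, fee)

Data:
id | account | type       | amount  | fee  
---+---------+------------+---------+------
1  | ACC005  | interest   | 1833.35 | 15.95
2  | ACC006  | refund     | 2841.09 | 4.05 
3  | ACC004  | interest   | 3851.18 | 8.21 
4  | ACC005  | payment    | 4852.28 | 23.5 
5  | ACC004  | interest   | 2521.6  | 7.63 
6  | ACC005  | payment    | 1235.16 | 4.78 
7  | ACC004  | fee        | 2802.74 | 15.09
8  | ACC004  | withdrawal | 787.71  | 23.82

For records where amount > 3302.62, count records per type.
SELECT type, COUNT(*)
FROM transactions
WHERE amount > 3302.62
GROUP BY type

Note: WHERE filters rows before grouping.

Result:
  interest: 1
  payment: 1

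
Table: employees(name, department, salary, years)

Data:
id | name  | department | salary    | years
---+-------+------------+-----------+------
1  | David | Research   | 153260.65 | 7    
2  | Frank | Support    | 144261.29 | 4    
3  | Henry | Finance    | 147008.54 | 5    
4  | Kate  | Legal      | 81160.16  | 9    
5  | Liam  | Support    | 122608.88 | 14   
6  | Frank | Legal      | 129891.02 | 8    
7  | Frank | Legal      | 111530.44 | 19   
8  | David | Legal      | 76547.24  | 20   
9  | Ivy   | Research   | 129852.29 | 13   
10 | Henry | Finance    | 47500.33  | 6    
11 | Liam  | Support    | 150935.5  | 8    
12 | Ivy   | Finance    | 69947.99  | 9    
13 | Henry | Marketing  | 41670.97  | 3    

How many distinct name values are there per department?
SELECT department, COUNT(DISTINCT name)
FROM employees
GROUP BY department

Result:
  Finance: 2 distinct
  Legal: 3 distinct
  Marketing: 1 distinct
  Research: 2 distinct
  Support: 2 distinct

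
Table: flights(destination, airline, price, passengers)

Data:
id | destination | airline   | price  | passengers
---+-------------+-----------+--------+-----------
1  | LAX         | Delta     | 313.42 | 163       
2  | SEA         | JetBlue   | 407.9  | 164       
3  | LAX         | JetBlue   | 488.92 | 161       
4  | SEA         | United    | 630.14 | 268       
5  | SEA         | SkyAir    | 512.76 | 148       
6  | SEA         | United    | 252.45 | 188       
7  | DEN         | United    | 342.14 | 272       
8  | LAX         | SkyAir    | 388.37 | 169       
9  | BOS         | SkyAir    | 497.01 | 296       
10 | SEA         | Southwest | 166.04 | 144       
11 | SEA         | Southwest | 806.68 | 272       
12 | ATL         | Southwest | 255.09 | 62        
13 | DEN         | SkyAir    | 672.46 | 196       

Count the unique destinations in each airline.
SELECT airline, COUNT(DISTINCT destination)
FROM flights
GROUP BY airline

Result:
  Delta: 1 distinct
  JetBlue: 2 distinct
  SkyAir: 4 distinct
  Southwest: 2 distinct
  United: 2 distinct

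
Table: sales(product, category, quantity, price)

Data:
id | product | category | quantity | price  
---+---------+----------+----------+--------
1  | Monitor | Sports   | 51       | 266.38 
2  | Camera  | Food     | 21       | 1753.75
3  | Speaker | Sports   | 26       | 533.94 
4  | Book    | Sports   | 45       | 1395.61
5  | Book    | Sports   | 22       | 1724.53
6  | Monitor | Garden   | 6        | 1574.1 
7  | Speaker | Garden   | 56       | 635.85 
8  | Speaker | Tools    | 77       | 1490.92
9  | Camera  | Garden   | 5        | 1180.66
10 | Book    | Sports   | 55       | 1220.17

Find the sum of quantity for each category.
SELECT category, SUM(quantity) as result
FROM sales
GROUP BY category

Result:
  Food: 21
  Garden: 67
  Sports: 199
  Tools: 77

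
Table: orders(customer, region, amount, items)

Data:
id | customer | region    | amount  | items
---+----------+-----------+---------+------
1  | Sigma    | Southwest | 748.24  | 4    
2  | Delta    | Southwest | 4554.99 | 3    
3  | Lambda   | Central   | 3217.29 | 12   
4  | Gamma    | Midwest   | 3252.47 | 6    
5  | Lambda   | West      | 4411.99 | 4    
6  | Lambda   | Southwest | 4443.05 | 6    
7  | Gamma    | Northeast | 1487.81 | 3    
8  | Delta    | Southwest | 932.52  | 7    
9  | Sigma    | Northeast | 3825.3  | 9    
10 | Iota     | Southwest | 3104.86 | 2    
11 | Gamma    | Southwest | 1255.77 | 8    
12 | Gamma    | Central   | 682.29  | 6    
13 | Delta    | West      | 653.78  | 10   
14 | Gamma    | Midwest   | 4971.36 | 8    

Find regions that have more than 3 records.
SELECT region, COUNT(*) as cnt
FROM orders
GROUP BY region
HAVING COUNT(*) > 3

Result:
  Southwest: 6

Note: HAVING filters groups after aggregation, WHERE filters rows before.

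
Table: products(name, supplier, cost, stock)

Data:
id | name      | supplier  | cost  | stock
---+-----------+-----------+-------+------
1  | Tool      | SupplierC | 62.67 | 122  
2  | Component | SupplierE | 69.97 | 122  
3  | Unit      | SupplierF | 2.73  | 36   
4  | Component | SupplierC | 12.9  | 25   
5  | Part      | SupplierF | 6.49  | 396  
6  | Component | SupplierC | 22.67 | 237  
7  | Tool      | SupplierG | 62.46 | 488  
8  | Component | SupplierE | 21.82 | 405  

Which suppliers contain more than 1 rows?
SELECT supplier, COUNT(*) as cnt
FROM products
GROUP BY supplier
HAVING COUNT(*) > 1

Result:
  SupplierC: 3
  SupplierE: 2
  SupplierF: 2

Note: HAVING filters groups after aggregation, WHERE filters rows before.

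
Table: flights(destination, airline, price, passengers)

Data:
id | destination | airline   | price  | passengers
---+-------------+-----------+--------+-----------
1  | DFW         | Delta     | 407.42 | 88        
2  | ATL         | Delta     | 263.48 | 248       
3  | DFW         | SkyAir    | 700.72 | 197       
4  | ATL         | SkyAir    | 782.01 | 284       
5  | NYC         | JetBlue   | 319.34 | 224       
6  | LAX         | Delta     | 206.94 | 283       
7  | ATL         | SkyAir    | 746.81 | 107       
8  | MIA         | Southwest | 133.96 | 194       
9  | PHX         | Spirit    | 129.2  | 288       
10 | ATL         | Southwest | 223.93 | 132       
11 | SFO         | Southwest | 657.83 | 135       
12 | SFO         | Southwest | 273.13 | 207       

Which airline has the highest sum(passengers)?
SELECT airline, SUM(passengers) as val
FROM flights
GROUP BY airline
ORDER BY val DESC
LIMIT 1

Result: Southwest with sum(passengers) = 668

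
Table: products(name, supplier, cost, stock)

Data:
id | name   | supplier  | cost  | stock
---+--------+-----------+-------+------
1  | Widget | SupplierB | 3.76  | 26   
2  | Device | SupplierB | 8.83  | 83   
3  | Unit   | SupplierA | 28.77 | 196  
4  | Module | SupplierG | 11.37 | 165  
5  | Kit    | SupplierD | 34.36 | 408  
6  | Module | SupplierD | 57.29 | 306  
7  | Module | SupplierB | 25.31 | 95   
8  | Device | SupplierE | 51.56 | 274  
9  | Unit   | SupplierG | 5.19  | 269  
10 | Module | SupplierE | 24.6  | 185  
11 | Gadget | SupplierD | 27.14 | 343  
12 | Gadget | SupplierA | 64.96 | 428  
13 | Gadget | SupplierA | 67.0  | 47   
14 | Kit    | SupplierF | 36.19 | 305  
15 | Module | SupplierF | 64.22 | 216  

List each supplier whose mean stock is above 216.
SELECT supplier, AVG(stock)
FROM products
GROUP BY supplier
HAVING AVG(stock) > 216

Result:
  SupplierA: avg=223.67
  SupplierD: avg=352.33
  SupplierE: avg=229.50
  SupplierF: avg=260.50
  SupplierG: avg=217.00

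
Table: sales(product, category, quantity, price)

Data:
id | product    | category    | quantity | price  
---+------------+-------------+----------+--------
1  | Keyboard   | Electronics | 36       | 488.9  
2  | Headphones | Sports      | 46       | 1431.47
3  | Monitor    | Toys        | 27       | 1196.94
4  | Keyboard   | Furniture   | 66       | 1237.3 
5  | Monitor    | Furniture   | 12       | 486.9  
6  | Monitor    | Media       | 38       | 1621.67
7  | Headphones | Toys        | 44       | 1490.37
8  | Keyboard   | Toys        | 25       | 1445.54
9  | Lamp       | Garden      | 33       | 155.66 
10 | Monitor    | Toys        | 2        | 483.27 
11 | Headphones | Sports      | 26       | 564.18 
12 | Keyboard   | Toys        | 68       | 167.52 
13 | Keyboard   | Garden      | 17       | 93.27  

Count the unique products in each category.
SELECT category, COUNT(DISTINCT product)
FROM sales
GROUP BY category

Result:
  Electronics: 1 distinct
  Furniture: 2 distinct
  Garden: 2 distinct
  Media: 1 distinct
  Sports: 1 distinct
  Toys: 3 distinct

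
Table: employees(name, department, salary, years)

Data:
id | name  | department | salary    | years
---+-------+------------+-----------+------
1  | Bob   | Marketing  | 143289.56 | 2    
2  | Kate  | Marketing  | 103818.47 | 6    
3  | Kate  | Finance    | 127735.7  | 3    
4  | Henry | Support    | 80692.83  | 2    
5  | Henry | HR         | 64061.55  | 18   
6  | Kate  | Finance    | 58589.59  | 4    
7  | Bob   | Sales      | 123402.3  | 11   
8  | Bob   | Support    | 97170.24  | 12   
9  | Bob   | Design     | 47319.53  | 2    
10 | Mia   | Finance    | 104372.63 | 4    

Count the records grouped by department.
SELECT department, COUNT(*) as count
FROM employees
GROUP BY department

Result:
  Design: 1
  Finance: 3
  HR: 1
  Marketing: 2
  Sales: 1
  Support: 2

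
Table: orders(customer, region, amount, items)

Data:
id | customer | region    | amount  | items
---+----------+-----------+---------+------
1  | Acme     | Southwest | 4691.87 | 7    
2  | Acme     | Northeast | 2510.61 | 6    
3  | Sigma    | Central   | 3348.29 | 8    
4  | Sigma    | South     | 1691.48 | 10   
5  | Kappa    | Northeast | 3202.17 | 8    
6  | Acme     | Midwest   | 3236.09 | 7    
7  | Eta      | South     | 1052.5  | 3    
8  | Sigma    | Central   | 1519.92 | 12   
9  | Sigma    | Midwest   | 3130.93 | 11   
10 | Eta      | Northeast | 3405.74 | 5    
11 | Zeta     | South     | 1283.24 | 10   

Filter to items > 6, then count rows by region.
SELECT region, COUNT(*)
FROM orders
WHERE items > 6
GROUP BY region

Note: WHERE filters rows before grouping.

Result:
  Central: 2
  Midwest: 2
  Northeast: 1
  South: 2
  Southwest: 1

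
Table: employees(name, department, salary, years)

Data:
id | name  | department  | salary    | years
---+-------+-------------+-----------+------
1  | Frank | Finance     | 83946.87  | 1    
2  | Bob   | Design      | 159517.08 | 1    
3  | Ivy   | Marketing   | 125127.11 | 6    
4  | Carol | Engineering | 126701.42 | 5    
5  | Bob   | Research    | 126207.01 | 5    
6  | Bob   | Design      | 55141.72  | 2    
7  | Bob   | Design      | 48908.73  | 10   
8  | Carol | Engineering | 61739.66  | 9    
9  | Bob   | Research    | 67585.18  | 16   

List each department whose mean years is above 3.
SELECT department, AVG(years)
FROM employees
GROUP BY department
HAVING AVG(years) > 3

Result:
  Design: avg=4.33
  Engineering: avg=7.00
  Marketing: avg=6.00
  Research: avg=10.50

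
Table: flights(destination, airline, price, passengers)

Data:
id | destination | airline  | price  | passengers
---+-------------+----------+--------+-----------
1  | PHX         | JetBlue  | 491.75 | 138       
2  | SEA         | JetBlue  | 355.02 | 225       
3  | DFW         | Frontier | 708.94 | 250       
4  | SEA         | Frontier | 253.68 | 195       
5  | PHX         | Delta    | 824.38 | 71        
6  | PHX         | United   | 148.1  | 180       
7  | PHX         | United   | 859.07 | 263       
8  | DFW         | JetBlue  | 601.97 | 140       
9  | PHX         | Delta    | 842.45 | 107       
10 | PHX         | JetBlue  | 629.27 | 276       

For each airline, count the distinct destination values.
SELECT airline, COUNT(DISTINCT destination)
FROM flights
GROUP BY airline

Result:
  Delta: 1 distinct
  Frontier: 2 distinct
  JetBlue: 3 distinct
  United: 1 distinct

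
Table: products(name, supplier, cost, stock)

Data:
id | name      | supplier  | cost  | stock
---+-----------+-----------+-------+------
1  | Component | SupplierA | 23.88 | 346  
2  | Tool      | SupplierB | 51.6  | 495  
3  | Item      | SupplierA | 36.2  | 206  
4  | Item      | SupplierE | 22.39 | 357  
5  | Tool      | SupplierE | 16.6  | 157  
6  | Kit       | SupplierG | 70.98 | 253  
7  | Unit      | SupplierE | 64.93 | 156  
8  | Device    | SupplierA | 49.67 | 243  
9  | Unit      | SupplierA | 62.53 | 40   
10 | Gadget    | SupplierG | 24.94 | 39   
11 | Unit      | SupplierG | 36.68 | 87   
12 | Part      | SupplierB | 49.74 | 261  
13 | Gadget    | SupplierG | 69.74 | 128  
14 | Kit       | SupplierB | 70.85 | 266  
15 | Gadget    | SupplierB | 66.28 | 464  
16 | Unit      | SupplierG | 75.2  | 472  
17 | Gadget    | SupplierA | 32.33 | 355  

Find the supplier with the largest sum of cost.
SELECT supplier, SUM(cost) as val
FROM products
GROUP BY supplier
ORDER BY val DESC
LIMIT 1

Result: SupplierG with sum(cost) = 277.54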